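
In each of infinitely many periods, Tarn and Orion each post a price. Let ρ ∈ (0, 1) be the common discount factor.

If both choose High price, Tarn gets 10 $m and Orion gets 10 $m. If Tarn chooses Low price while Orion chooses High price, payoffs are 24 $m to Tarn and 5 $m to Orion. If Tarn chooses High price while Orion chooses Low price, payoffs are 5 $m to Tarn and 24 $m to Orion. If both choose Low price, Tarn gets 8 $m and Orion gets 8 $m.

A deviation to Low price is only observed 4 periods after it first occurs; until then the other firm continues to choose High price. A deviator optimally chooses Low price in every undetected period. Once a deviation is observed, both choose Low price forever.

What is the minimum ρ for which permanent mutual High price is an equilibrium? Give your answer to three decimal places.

0.967

The best deviation is to choose Low price for all 4 undetected periods, earning 24 each, then 8 forever once detected.
Deviation value: 24(1−ρ^4)/(1−ρ) + 8ρ^4/(1−ρ); cooperation value: 10/(1−ρ).
IC: 10 ≥ 24(1−ρ^4) + 8ρ^4 = 24 − 16ρ^4.
So ρ^4 ≥ 14/16 = 7/8, giving ρ ≥ (7/8)^(1/4) ≈ 0.967.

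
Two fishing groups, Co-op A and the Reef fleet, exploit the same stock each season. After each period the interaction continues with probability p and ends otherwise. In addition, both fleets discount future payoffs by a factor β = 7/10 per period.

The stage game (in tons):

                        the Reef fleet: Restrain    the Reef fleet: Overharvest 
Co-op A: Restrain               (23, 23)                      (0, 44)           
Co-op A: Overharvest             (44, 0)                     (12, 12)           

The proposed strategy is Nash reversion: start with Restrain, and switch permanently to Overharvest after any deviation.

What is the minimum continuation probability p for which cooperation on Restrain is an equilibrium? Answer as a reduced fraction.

With continuation probability p and discount β, the effective per-period discount factor is βp.
Grim-trigger IC: βp ≥ (44−23)/(44−12) = 21/32.
So p ≥ (21/32)/(7/10) = 15/16.

15/16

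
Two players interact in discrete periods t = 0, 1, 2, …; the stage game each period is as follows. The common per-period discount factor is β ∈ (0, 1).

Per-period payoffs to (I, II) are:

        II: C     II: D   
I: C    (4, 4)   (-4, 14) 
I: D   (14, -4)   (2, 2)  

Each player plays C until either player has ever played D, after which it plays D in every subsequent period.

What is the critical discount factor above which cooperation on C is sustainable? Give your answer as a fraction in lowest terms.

5/6

Cooperation forever yields 4 each period: 4/(1−β).
Deviating yields 14 once, then 2 forever: 14 + 2β/(1−β).
No profitable deviation requires 4/(1−β) ≥ 14 + 2β/(1−β).
Multiplying by (1−β): 4 ≥ 14(1−β) + 2β = 14 − 12β.
So 12β ≥ 10, i.e. β ≥ 10/12 = 5/6.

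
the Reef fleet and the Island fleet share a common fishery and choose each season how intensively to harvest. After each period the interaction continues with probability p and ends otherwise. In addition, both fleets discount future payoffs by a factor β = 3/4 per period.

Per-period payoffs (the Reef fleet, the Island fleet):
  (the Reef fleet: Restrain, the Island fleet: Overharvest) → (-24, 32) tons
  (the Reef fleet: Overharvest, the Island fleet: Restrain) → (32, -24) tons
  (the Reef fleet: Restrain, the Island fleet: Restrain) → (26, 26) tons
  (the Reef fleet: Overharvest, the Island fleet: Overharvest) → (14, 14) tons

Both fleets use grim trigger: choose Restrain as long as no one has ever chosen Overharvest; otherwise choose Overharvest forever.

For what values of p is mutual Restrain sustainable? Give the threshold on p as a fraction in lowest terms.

4/9

With continuation probability p and discount β, the effective per-period discount factor is βp.
Grim-trigger IC: βp ≥ (32−26)/(32−14) = 1/3.
So p ≥ (1/3)/(3/4) = 4/9.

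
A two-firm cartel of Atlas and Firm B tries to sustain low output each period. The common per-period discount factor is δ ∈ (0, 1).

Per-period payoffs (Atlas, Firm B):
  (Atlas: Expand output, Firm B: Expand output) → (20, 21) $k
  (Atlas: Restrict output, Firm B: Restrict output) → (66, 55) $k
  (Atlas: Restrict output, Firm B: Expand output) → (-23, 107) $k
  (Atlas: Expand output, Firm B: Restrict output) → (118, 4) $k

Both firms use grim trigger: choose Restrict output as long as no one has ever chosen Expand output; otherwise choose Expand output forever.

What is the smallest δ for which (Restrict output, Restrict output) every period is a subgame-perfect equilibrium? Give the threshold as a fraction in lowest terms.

26/43

Atlas: cooperation gives 66 each period; deviation gives 118 once then 20 forever.
  66/(1−δ) ≥ 118 + 20δ/(1−δ) ⇒ δ ≥ 52/98 = 26/49.
Firm B: cooperation gives 55 each period; deviation gives 107 once then 21 forever.
  δ ≥ 52/86 = 26/43.
Both must hold, so the binding constraint is Firm B's: δ ≥ 26/43.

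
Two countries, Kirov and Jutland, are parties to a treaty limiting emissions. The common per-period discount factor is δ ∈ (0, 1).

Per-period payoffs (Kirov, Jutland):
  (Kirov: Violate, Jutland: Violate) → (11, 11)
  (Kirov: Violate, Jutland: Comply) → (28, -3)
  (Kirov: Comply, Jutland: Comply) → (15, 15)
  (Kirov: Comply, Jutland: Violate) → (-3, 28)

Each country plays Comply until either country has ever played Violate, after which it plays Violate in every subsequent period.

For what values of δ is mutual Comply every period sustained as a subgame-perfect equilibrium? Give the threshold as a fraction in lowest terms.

13/17

15/(1−δ) ≥ 28 + 11δ/(1−δ)
15 ≥ 28 − 17δ
δ ≥ 13/17.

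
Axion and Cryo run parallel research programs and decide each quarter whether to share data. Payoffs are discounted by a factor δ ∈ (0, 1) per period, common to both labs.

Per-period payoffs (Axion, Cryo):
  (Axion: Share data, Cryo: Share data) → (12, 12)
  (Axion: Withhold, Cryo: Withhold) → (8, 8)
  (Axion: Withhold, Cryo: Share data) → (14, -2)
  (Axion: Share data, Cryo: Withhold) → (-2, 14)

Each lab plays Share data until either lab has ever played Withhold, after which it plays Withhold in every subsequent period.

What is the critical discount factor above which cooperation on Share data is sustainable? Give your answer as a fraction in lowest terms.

1/3

One-period gain from deviating is 14 − 12 = 2. The loss is 12 − 8 = 4 in every subsequent period, with present value 4·δ/(1−δ).
Deviation is unprofitable when 4·δ/(1−δ) ≥ 2, i.e. δ/(1−δ) ≥ 1/2.
Equivalently δ ≥ 2/(2+4) = 1/3.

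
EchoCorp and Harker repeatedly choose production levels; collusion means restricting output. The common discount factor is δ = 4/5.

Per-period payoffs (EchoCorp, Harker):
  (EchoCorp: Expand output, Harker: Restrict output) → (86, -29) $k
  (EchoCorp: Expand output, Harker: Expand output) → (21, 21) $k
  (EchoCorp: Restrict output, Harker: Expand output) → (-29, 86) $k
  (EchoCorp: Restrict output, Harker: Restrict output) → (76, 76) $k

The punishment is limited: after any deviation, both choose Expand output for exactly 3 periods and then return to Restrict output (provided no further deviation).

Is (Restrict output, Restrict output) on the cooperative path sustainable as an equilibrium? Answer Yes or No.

IC: δ+…+δ^3 ≥ (86−76)/(76−21) = 2/11.
At δ = 4/5: partial sum = 1.9520 ≥ 0.1818. Cooperation sustainable.

Yes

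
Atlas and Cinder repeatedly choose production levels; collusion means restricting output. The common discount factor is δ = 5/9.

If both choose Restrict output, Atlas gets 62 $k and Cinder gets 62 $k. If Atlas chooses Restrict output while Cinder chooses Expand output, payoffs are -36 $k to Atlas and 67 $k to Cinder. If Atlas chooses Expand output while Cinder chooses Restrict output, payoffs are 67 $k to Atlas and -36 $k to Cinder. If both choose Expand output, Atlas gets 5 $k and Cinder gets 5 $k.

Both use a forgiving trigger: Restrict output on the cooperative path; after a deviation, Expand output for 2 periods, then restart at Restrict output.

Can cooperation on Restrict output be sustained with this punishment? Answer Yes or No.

Yes

Comparing payoff streams over the 3 periods until play realigns: cooperate → 62(1+δ+…+δ^2); deviate → 67 + 5(δ+…+δ^2).
Cooperation is sustained iff (62−5)(δ+…+δ^2) ≥ 67−62.
δ+…+δ^2 = 5/9·(1−(5/9)^2)/(1−5/9) = 0.8642, and (67−62)/(62−5) = 0.0877.
0.8642 ≥ 0.0877, so cooperation is sustainable.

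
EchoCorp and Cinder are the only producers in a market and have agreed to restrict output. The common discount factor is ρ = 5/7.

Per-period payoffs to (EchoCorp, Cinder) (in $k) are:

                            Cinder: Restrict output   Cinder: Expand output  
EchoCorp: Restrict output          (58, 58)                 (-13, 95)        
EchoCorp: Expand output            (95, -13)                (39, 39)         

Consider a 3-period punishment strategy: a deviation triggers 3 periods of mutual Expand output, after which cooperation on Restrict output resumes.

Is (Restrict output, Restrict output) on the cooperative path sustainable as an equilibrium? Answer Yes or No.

A one-shot deviation gives 95 now, then 39 for 3 periods, then back to 58.
Gain from deviating: (95−58) today; loss: (58−39) in each of the next 3 periods.
No-deviation condition: (58−39)(ρ+…+ρ^3) ≥ 95−58, i.e. ρ+…+ρ^3 ≥ 37/19.
At ρ = 5/7: ρ+…+ρ^3 = 1.5889 < 1.9474.
So cooperation is not sustainable.

No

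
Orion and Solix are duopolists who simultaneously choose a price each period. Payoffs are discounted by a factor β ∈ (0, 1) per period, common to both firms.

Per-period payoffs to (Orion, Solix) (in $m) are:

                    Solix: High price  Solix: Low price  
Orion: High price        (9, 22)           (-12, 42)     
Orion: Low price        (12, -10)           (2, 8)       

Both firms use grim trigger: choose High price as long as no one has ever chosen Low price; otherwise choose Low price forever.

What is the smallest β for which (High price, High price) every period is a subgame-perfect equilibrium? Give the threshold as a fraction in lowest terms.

For Orion: deviation gain 12−9 = 3, per-period punishment loss 9−2 = 7. IC gives β ≥ 3/10.
For Solix: gain 20, loss 14 per period, so β ≥ 20/34 = 10/17.
The tighter constraint is Solix's, so cooperation needs β ≥ 10/17.

10/17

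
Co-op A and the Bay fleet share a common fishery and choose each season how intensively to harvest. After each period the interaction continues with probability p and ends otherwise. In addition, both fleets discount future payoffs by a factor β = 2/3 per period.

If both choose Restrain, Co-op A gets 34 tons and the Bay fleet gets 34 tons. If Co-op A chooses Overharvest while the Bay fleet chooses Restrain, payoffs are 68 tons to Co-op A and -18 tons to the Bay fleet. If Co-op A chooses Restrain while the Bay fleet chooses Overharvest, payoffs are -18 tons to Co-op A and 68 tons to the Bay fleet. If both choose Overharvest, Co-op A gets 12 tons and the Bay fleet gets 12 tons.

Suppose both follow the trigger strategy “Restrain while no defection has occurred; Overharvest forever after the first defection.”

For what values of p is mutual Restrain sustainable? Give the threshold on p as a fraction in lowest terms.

51/56

With continuation probability p and discount β, the effective per-period discount factor is βp.
Grim-trigger IC: βp ≥ (68−34)/(68−12) = 17/28.
So p ≥ (17/28)/(2/3) = 51/56.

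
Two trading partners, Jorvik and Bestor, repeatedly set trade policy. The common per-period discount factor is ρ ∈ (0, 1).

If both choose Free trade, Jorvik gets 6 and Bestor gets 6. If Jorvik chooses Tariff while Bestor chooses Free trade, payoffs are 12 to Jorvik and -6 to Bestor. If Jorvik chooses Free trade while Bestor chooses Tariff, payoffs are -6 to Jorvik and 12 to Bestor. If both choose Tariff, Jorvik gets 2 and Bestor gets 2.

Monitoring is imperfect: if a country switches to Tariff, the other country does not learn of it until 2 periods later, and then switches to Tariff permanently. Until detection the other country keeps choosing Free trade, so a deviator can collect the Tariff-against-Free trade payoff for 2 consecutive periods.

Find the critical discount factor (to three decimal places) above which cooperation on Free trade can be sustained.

0.775

Deviating for the 2 undetected periods gains 12−6 = 6 per period over cooperation, then loses 6−2 = 4 per period forever once punishment starts.
Gain: 6(1 + ρ + … + ρ^1); loss: 4·ρ^2/(1−ρ).
No profitable deviation ⇔ 6(1−ρ^2) ≤ 4·ρ^2, i.e. ρ^2 ≥ 6/(6+4) = 3/5.
Hence ρ ≥ (3/5)^(1/2) ≈ 0.775.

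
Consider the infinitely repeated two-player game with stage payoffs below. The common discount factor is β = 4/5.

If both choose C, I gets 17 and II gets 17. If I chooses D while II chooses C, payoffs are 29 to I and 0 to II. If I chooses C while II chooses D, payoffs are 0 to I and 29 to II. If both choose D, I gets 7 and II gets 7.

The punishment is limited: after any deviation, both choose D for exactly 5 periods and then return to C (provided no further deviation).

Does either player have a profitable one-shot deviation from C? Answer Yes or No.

No

A one-shot deviation gives 29 now, then 7 for 5 periods, then back to 17.
Gain from deviating: (29−17) today; loss: (17−7) in each of the next 5 periods.
No-deviation condition: (17−7)(β+…+β^5) ≥ 29−17, i.e. β+…+β^5 ≥ 6/5.
At β = 4/5: β+…+β^5 = 2.6893 ≥ 1.2000.
So cooperation is sustainable.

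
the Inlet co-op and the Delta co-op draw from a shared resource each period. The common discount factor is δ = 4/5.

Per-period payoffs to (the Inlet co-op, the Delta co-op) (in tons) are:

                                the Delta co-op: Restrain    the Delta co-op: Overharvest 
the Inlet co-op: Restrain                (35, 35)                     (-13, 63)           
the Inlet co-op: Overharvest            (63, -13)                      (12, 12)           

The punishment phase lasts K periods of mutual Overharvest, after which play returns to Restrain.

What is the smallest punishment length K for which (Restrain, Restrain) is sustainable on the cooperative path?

2

IC: δ(1−δ^K)/(1−δ) ≥ (63−35)/(35−12) = 28/23.
With δ = 4/5: need 1 − δ^K ≥ 28/23·(1−4/5)/(4/5), i.e. δ^K ≤ 0.6957.
Since (4/5)^1 = 0.8000 and (4/5)^2 = 0.6400, the smallest such K is 2.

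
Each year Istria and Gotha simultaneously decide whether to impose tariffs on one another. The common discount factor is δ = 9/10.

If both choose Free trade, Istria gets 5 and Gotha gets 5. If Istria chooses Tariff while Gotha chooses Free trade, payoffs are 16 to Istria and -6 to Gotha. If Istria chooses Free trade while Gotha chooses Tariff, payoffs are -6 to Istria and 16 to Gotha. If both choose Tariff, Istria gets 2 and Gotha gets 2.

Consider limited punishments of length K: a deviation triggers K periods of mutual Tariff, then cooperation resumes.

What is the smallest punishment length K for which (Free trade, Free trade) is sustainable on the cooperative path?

5

Need Σ_{k=1}^{K} δ^k ≥ (16−5)/(5−2) = 3.6667 at δ = 9/10.
At K = 4 the sum is 3.0951 < 3.6667; at K = 5 it is 3.6856 ≥ 3.6667.
So the minimum punishment length is K = 5.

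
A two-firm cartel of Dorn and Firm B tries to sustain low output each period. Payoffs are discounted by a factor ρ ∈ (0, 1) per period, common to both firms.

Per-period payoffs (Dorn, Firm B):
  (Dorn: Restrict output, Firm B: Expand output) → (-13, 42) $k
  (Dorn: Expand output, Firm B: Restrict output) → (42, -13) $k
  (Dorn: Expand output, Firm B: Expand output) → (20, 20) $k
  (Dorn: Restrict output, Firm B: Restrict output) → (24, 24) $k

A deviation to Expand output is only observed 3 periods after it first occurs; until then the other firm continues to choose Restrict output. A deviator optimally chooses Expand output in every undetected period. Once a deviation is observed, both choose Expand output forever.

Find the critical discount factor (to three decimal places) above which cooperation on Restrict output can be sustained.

0.935

Deviating for the 3 undetected periods gains 42−24 = 18 per period over cooperation, then loses 24−20 = 4 per period forever once punishment starts.
Gain: 18(1 + ρ + … + ρ^2); loss: 4·ρ^3/(1−ρ).
No profitable deviation ⇔ 18(1−ρ^3) ≤ 4·ρ^3, i.e. ρ^3 ≥ 18/(18+4) = 9/11.
Hence ρ ≥ (9/11)^(1/3) ≈ 0.935.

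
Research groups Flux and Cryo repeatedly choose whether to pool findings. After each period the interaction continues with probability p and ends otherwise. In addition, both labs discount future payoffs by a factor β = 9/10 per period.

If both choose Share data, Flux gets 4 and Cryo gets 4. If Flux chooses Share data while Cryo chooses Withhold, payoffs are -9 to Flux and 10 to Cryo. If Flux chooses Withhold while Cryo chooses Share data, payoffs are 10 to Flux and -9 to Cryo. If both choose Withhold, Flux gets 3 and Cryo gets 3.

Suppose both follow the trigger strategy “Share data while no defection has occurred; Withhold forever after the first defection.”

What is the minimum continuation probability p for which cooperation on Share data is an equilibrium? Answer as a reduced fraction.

With continuation probability p and discount β, the effective per-period discount factor is βp.
Grim-trigger IC: βp ≥ (10−4)/(10−3) = 6/7.
So p ≥ (6/7)/(9/10) = 20/21.

20/21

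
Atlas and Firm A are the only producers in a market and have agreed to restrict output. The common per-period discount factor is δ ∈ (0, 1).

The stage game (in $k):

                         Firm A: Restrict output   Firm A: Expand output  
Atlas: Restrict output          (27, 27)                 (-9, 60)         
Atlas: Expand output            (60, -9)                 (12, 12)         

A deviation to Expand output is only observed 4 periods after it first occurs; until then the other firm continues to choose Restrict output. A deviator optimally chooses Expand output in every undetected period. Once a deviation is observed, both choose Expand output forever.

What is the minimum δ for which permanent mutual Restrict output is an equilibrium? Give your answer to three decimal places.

The best deviation is to choose Expand output for all 4 undetected periods, earning 60 each, then 12 forever once detected.
Deviation value: 60(1−δ^4)/(1−δ) + 12δ^4/(1−δ); cooperation value: 27/(1−δ).
IC: 27 ≥ 60(1−δ^4) + 12δ^4 = 60 − 48δ^4.
So δ^4 ≥ 33/48 = 11/16, giving δ ≥ (11/16)^(1/4) ≈ 0.911.

0.911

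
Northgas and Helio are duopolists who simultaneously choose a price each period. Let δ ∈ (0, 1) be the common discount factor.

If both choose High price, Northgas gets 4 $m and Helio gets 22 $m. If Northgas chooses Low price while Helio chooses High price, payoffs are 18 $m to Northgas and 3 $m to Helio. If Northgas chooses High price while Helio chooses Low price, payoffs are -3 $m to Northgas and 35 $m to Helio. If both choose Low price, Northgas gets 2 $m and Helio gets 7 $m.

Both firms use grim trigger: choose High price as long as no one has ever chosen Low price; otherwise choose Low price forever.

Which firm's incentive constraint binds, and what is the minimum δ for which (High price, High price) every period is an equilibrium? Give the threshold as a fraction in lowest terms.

Northgas; δ ≥ 7/8

Northgas: cooperation gives 4 each period; deviation gives 18 once then 2 forever.
  4/(1−δ) ≥ 18 + 2δ/(1−δ) ⇒ δ ≥ 14/16 = 7/8.
Helio: cooperation gives 22 each period; deviation gives 35 once then 7 forever.
  δ ≥ 13/28.
Both must hold, so the binding constraint is Northgas's: δ ≥ 7/8.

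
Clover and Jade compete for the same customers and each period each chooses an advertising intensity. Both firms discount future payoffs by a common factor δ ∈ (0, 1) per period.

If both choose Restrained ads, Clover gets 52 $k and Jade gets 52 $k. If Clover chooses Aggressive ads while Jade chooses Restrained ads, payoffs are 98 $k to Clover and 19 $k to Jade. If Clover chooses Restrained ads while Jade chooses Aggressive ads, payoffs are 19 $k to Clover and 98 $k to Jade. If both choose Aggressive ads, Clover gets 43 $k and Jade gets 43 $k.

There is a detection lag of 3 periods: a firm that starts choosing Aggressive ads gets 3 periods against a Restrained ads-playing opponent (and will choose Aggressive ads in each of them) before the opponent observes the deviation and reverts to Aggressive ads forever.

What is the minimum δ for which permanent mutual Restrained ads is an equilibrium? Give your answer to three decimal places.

A deviator earns 98 for 3 periods, then 43 forever; cooperating earns 52 forever. Multiplying the IC by (1−δ):
52 ≥ 98(1−δ^3) + 43δ^3, so 55·δ^3 ≥ 46 and δ^3 ≥ 46/55.
δ ≥ (46/55)^(1/3) ≈ 0.942.

0.942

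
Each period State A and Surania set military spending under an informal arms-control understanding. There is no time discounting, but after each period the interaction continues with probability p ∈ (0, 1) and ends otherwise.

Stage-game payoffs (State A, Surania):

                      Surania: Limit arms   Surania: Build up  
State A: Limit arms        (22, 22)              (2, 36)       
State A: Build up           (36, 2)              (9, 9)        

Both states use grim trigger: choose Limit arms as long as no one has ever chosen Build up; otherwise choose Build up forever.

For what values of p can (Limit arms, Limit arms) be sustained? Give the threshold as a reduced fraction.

14/27

With no time discounting, the continuation probability p plays the role of the discount factor.
Grim-trigger IC: 22/(1−p) ≥ 36 + 9p/(1−p) ⇒ p ≥ (36−22)/(36−9) = 14/27.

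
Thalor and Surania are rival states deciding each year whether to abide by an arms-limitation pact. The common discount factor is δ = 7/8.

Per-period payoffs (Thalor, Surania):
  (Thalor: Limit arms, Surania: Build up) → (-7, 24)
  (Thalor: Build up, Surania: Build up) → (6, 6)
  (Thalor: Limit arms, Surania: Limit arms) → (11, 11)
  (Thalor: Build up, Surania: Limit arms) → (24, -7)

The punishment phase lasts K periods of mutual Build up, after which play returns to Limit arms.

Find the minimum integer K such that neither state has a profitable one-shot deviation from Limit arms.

4

Need Σ_{k=1}^{K} δ^k ≥ (24−11)/(11−6) = 2.6000 at δ = 7/8.
At K = 3 the sum is 2.3105 < 2.6000; at K = 4 it is 2.8967 ≥ 2.6000.
So the minimum punishment length is K = 4.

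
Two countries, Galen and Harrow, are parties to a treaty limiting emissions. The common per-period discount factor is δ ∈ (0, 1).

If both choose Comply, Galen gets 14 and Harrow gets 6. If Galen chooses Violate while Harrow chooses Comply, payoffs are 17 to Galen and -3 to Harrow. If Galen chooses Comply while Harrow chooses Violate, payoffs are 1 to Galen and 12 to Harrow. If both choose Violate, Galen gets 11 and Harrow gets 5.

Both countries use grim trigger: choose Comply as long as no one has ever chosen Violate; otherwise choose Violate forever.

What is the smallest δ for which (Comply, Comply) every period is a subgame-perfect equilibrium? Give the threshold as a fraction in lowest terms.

Galen: cooperation gives 14 each period; deviation gives 17 once then 11 forever.
  14/(1−δ) ≥ 17 + 11δ/(1−δ) ⇒ δ ≥ 3/6 = 1/2.
Harrow: cooperation gives 6 each period; deviation gives 12 once then 5 forever.
  δ ≥ 6/7.
Both must hold, so the binding constraint is Harrow's: δ ≥ 6/7.

6/7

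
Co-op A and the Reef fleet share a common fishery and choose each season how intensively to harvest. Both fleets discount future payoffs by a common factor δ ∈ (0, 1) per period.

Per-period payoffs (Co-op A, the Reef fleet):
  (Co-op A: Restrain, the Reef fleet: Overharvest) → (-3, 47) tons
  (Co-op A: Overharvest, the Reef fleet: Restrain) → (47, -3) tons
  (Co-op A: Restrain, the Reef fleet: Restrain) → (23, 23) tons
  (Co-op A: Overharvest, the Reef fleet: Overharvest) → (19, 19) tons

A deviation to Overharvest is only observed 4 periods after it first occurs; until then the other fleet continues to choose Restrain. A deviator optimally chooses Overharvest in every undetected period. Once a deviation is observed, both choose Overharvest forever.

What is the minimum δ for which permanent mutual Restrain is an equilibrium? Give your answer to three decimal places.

A deviator earns 47 for 4 periods, then 19 forever; cooperating earns 23 forever. Multiplying the IC by (1−δ):
23 ≥ 47(1−δ^4) + 19δ^4, so 28·δ^4 ≥ 24 and δ^4 ≥ 6/7.
δ ≥ (6/7)^(1/4) ≈ 0.962.

0.962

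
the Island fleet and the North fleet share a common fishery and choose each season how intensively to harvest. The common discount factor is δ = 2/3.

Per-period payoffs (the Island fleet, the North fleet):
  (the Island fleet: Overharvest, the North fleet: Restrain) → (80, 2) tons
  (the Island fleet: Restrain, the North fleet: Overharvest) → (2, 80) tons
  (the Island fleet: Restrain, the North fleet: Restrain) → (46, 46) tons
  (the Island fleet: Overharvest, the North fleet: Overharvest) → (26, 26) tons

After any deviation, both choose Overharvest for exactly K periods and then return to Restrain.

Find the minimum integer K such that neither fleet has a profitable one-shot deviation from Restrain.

5

No profitable deviation requires (46−26)(δ+…+δ^K) ≥ 80−46, i.e. δ+…+δ^K ≥ 17/10 ≈ 1.7000.
With δ = 2/3, the partial sums are K=1: 0.6667, K=2: 1.1111, K=3: 1.4074, K=4: 1.6049, K=5: 1.7366.
K = 5 is the first length at which the sum reaches 1.7000.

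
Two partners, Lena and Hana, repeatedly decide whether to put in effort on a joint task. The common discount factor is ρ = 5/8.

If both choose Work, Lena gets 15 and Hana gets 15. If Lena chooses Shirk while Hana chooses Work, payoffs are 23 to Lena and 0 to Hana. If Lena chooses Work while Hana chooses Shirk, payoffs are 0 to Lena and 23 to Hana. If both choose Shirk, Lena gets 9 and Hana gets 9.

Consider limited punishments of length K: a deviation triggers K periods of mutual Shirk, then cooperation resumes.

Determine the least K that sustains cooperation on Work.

No profitable deviation requires (15−9)(ρ+…+ρ^K) ≥ 23−15, i.e. ρ+…+ρ^K ≥ 4/3 ≈ 1.3333.
With ρ = 5/8, the partial sums are K=1: 0.6250, K=2: 1.0156, K=3: 1.2598, K=4: 1.4124.
K = 4 is the first length at which the sum reaches 1.3333.

4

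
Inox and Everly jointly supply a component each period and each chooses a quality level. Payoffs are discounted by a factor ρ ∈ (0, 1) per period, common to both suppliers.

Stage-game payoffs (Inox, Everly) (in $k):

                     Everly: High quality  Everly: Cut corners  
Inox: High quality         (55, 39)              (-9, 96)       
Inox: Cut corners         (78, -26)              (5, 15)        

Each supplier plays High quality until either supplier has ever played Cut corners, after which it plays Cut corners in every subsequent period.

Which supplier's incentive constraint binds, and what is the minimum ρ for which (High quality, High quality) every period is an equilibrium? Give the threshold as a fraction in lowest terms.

Everly; ρ ≥ 19/27

Inox: cooperation gives 55 each period; deviation gives 78 once then 5 forever.
  55/(1−ρ) ≥ 78 + 5ρ/(1−ρ) ⇒ ρ ≥ 23/73.
Everly: cooperation gives 39 each period; deviation gives 96 once then 15 forever.
  ρ ≥ 57/81 = 19/27.
Both must hold, so the binding constraint is Everly's: ρ ≥ 19/27.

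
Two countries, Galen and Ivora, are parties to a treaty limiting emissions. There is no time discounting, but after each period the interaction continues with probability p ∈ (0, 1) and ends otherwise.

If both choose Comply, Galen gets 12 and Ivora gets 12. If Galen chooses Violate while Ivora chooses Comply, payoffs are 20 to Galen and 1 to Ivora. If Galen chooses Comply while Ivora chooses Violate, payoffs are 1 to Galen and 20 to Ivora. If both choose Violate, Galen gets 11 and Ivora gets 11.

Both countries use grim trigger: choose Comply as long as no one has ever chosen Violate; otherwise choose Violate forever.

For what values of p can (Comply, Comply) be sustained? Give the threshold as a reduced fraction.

Expected cooperation value is 12 + p·12 + p²·12 + … = 12/(1−p); deviation gives 20 + p·11/(1−p).
12 ≥ 20(1−p) + 11p ⇒ 9p ≥ 8 ⇒ p ≥ 8/9.

8/9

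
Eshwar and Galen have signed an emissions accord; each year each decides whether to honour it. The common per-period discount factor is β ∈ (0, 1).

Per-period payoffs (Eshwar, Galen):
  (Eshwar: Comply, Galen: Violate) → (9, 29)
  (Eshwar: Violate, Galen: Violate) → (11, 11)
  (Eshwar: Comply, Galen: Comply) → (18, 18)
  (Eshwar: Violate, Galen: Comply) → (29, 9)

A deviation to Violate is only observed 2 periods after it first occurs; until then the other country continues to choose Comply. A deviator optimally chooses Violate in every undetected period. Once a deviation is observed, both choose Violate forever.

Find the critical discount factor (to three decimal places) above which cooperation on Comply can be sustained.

0.782

Deviating for the 2 undetected periods gains 29−18 = 11 per period over cooperation, then loses 18−11 = 7 per period forever once punishment starts.
Gain: 11(1 + β + … + β^1); loss: 7·β^2/(1−β).
No profitable deviation ⇔ 11(1−β^2) ≤ 7·β^2, i.e. β^2 ≥ 11/(11+7) = 11/18.
Hence β ≥ (11/18)^(1/2) ≈ 0.782.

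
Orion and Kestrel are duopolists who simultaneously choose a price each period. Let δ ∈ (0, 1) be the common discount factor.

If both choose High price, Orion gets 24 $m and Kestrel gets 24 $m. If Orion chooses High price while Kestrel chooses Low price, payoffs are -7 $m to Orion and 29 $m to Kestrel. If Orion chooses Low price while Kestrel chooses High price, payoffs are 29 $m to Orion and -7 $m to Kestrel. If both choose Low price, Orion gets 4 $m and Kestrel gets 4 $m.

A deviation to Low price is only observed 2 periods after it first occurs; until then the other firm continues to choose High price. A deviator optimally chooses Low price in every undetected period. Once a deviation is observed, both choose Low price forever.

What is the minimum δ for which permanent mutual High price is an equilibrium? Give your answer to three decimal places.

The best deviation is to choose Low price for all 2 undetected periods, earning 29 each, then 4 forever once detected.
Deviation value: 29(1−δ^2)/(1−δ) + 4δ^2/(1−δ); cooperation value: 24/(1−δ).
IC: 24 ≥ 29(1−δ^2) + 4δ^2 = 29 − 25δ^2.
So δ^2 ≥ 5/25 = 1/5, giving δ ≥ (1/5)^(1/2) ≈ 0.447.

0.447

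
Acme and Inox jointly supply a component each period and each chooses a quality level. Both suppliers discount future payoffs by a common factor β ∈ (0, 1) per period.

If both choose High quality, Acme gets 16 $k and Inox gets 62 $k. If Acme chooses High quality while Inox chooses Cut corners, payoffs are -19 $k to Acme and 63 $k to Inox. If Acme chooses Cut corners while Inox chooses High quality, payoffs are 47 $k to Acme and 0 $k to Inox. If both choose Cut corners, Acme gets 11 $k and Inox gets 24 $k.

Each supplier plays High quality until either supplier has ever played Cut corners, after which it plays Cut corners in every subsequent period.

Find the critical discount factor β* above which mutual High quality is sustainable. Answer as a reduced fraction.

31/36

Acme: cooperation gives 16 each period; deviation gives 47 once then 11 forever.
  16/(1−β) ≥ 47 + 11β/(1−β) ⇒ β ≥ 31/36.
Inox: cooperation gives 62 each period; deviation gives 63 once then 24 forever.
  β ≥ 1/39.
Both must hold, so the binding constraint is Acme's: β ≥ 31/36.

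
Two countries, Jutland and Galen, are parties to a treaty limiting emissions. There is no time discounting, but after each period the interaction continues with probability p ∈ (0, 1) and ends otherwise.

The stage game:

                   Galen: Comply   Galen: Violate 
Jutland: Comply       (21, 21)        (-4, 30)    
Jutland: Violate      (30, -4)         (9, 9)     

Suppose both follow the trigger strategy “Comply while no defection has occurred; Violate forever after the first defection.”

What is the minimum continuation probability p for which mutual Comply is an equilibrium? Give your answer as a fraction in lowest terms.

With no time discounting, the continuation probability p plays the role of the discount factor.
Grim-trigger IC: 21/(1−p) ≥ 30 + 9p/(1−p) ⇒ p ≥ (30−21)/(30−9) = 3/7.

3/7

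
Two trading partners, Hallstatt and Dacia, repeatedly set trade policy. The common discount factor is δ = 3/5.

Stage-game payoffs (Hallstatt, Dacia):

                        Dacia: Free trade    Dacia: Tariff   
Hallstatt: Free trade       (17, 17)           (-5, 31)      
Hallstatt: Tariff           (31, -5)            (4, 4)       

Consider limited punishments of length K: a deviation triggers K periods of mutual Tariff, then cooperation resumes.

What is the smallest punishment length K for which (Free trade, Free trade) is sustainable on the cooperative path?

Need Σ_{k=1}^{K} δ^k ≥ (31−17)/(17−4) = 1.0769 at δ = 3/5.
At K = 2 the sum is 0.9600 < 1.0769; at K = 3 it is 1.1760 ≥ 1.0769.
So the minimum punishment length is K = 3.

3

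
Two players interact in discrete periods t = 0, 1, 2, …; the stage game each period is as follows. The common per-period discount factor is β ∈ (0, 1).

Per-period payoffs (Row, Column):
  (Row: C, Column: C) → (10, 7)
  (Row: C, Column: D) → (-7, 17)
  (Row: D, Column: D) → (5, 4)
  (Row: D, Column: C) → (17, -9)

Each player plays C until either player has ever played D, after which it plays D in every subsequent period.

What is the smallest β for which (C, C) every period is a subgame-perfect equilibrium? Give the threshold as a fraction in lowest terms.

10/13

Row: cooperation gives 10 each period; deviation gives 17 once then 5 forever.
  10/(1−β) ≥ 17 + 5β/(1−β) ⇒ β ≥ 7/12.
Column: cooperation gives 7 each period; deviation gives 17 once then 4 forever.
  β ≥ 10/13.
Both must hold, so the binding constraint is Column's: β ≥ 10/13.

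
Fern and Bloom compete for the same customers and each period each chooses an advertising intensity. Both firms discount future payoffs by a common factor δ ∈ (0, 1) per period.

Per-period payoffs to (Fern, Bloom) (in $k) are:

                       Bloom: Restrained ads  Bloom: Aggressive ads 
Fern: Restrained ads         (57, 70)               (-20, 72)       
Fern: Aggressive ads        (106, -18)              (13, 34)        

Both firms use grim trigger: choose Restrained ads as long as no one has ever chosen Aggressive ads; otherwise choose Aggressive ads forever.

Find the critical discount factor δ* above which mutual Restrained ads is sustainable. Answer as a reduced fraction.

49/93

For Fern: deviation gain 106−57 = 49, per-period punishment loss 57−13 = 44. IC gives δ ≥ 49/93.
For Bloom: gain 2, loss 36 per period, so δ ≥ 2/38 = 1/19.
The tighter constraint is Fern's, so cooperation needs δ ≥ 49/93.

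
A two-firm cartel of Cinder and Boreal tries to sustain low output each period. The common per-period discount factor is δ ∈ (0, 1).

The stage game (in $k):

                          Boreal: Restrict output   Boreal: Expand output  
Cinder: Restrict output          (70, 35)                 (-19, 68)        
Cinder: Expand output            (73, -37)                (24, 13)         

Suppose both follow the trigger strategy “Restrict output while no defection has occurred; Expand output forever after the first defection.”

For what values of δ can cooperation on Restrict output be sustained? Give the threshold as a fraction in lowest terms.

Cinder's threshold: (73−70)/(73−24) = 3/49.
Boreal's threshold: (68−35)/(68−13) = 3/5.
3/49 < 3/5, so Boreal binds and δ* = 3/5.

3/5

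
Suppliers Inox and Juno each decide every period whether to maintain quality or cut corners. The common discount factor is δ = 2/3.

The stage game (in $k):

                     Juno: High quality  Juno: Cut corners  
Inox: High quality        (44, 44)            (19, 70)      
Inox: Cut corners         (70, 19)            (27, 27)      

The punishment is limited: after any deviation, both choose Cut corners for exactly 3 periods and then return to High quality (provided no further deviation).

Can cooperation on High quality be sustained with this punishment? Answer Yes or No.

No

A one-shot deviation gives 70 now, then 27 for 3 periods, then back to 44.
Gain from deviating: (70−44) today; loss: (44−27) in each of the next 3 periods.
No-deviation condition: (44−27)(δ+…+δ^3) ≥ 70−44, i.e. δ+…+δ^3 ≥ 26/17.
At δ = 2/3: δ+…+δ^3 = 1.4074 < 1.5294.
So cooperation is not sustainable.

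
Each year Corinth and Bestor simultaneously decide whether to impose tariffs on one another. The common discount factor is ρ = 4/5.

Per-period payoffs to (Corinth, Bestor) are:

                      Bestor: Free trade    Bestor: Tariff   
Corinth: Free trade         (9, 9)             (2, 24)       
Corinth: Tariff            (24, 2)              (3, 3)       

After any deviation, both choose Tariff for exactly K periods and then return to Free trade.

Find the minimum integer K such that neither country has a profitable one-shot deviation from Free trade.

5

No profitable deviation requires (9−3)(ρ+…+ρ^K) ≥ 24−9, i.e. ρ+…+ρ^K ≥ 5/2 ≈ 2.5000.
With ρ = 4/5, the partial sums are K=1: 0.8000, K=2: 1.4400, K=3: 1.9520, K=4: 2.3616, K=5: 2.6893.
K = 5 is the first length at which the sum reaches 2.5000.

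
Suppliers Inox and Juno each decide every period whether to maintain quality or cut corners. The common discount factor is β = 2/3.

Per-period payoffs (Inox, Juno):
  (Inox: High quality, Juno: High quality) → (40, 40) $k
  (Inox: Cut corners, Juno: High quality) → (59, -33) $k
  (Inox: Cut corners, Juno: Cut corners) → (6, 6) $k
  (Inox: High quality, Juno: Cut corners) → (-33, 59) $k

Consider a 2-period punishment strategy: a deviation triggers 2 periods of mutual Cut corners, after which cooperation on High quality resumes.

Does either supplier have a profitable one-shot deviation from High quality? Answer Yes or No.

No

IC: β+…+β^2 ≥ (59−40)/(40−6) = 19/34.
At β = 2/3: partial sum = 1.1111 ≥ 0.5588. Cooperation sustainable.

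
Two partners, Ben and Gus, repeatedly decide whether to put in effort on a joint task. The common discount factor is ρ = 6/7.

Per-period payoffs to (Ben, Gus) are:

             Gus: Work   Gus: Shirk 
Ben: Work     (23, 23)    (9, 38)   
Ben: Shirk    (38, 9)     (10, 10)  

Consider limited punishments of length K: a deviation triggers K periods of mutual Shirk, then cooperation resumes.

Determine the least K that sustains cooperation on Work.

2

IC: ρ(1−ρ^K)/(1−ρ) ≥ (38−23)/(23−10) = 15/13.
With ρ = 6/7: need 1 − ρ^K ≥ 15/13·(1−6/7)/(6/7), i.e. ρ^K ≤ 0.8077.
Since (6/7)^1 = 0.8571 and (6/7)^2 = 0.7347, the smallest such K is 2.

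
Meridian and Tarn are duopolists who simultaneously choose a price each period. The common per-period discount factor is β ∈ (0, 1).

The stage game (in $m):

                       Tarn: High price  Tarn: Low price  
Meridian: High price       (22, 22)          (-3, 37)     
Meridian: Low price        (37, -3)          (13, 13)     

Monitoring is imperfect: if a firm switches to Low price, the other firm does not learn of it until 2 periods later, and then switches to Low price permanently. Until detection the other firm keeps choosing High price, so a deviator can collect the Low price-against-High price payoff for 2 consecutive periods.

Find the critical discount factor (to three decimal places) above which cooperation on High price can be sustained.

The best deviation is to choose Low price for all 2 undetected periods, earning 37 each, then 13 forever once detected.
Deviation value: 37(1−β^2)/(1−β) + 13β^2/(1−β); cooperation value: 22/(1−β).
IC: 22 ≥ 37(1−β^2) + 13β^2 = 37 − 24β^2.
So β^2 ≥ 15/24 = 5/8, giving β ≥ (5/8)^(1/2) ≈ 0.791.

0.791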